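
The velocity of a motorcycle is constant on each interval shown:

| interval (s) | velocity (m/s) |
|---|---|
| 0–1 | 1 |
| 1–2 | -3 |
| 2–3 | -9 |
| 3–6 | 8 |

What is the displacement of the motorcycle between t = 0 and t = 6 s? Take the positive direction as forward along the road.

13 m

Displacement is the signed area under the v-t curve.
0–1 s: 1 × 1 = 1 m
1–2 s: -3 × 1 = -3 m
2–3 s: -9 × 1 = -9 m
3–6 s: 8 × 3 = 24 m
Net displacement = 13 m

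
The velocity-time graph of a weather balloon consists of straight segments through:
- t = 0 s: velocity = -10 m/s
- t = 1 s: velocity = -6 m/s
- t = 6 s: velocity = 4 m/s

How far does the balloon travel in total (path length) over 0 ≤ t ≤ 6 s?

21 m

Total distance travelled is ∫|v| dt — sum the magnitudes of each area piece.
0–1 s: |½(-10 + -6)(1)| = 8 m
1–6 s: v = 0 at t = 4 s; triangle areas 9 + 4 = 13 m
Total distance = 21 m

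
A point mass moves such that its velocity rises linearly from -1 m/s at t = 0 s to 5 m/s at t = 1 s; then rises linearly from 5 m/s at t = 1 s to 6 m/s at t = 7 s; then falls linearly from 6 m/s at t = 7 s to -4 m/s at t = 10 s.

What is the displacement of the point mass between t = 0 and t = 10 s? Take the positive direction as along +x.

38 m

Net displacement equals the area under the velocity-time graph (areas below the axis count negative).
0–1 s: ½(-1 + 5)(1) = 2 m
1–7 s: ½(5 + 6)(6) = 33 m
7–10 s: ½(6 + -4)(3) = 3 m
Net displacement = 38 m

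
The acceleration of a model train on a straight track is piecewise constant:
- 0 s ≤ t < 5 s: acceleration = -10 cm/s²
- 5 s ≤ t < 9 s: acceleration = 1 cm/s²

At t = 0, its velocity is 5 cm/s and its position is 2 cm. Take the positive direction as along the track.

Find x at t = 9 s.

On each constant-a segment, Δv = aΔt and Δx = v₀Δt + ½aΔt²; chain segment to segment.
0–5 s: v starts 5 cm/s; Δx = 5·5 + ½·-10·5² = -100 cm; v ends -45 cm/s.
5–9 s: v starts -45 cm/s; Δx = -45·4 + ½·1·4² = -172 cm; v ends -41 cm/s.
x(9) = 2 + Σ Δx = -270 cm.

-270 cm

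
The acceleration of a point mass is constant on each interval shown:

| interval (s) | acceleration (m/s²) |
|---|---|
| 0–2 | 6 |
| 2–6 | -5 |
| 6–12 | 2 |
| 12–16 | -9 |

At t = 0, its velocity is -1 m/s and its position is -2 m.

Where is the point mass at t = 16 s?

On each constant-a segment, Δv = aΔt and Δx = v₀Δt + ½aΔt²; chain segment to segment.
0–2 s: v starts -1 m/s; Δx = -1·2 + ½·6·2² = 10 m; v ends 11 m/s.
2–6 s: v starts 11 m/s; Δx = 11·4 + ½·-5·4² = 4 m; v ends -9 m/s.
6–12 s: v starts -9 m/s; Δx = -9·6 + ½·2·6² = -18 m; v ends 3 m/s.
12–16 s: v starts 3 m/s; Δx = 3·4 + ½·-9·4² = -60 m; v ends -33 m/s.
x(16) = -2 + Σ Δx = -66 m.

-66 m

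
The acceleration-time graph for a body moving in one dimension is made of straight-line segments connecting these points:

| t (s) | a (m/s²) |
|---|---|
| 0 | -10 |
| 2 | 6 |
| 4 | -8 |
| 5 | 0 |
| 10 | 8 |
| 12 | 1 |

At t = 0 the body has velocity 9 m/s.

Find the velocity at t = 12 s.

28 m/s

Δv equals the area under the a-t graph; then v = v₀ + Δv.
0–2 s: ½(-10 + 6)(2) = -4 m/s
2–4 s: ½(6 + -8)(2) = -2 m/s
4–5 s: ½(-8 + 0)(1) = -4 m/s
5–10 s: ½(0 + 8)(5) = 20 m/s
10–12 s: ½(8 + 1)(2) = 9 m/s
Δv = 19 m/s, so v(12) = 9 + (19) = 28 m/s.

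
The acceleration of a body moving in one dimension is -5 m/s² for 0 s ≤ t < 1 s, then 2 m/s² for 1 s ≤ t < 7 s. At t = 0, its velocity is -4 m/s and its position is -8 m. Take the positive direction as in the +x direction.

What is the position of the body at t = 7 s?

-32.5 m

On each constant-a segment, Δv = aΔt and Δx = v₀Δt + ½aΔt²; chain segment to segment.
0–1 s: v starts -4 m/s; Δx = -4·1 + ½·-5·1² = -6.5 m; v ends -9 m/s.
1–7 s: v starts -9 m/s; Δx = -9·6 + ½·2·6² = -18 m; v ends 3 m/s.
x(7) = -8 + Σ Δx = -32.5 m.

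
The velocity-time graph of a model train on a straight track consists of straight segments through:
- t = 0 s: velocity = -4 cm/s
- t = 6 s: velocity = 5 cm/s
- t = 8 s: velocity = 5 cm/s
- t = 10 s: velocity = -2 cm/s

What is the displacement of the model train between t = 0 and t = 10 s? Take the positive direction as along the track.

16 cm

Displacement is the signed area under the v-t curve.
0–6 s: ½(-4 + 5)(6) = 3 cm
6–8 s: 5 × 2 = 10 cm
8–10 s: ½(5 + -2)(2) = 3 cm
Net displacement = 16 cm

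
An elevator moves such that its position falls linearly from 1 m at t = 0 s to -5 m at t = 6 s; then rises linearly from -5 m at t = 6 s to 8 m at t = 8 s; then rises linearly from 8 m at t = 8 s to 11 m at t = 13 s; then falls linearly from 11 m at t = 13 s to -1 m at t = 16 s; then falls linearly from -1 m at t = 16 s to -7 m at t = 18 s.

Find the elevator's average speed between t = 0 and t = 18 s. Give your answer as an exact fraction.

20/9 m/s

Average speed = (total path length)/(elapsed time); on a piecewise-linear x-t graph the path length is Σ|Δx|.
0–6 s: |Δx| = |-5 − 1| = 6 m
6–8 s: |Δx| = |8 − -5| = 13 m
8–13 s: |Δx| = |11 − 8| = 3 m
13–16 s: |Δx| = |-1 − 11| = 12 m
16–18 s: |Δx| = |-7 − -1| = 6 m
Total path = 40 m; average speed = 40/18 = 20/9 m/s.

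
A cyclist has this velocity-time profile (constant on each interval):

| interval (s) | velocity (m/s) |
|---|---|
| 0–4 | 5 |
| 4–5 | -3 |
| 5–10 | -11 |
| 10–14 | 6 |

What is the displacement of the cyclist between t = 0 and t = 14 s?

Net displacement equals the area under the velocity-time graph (areas below the axis count negative).
0–4 s: 5 × 4 = 20 m
4–5 s: -3 × 1 = -3 m
5–10 s: -11 × 5 = -55 m
10–14 s: 6 × 4 = 24 m
Net displacement = -14 m

-14 m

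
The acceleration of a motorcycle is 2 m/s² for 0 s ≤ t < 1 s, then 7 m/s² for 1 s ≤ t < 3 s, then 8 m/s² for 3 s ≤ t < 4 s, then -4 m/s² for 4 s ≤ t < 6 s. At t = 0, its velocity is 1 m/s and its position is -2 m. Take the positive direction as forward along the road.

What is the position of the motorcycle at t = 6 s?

On each constant-a segment, Δv = aΔt and Δx = v₀Δt + ½aΔt²; chain segment to segment.
0–1 s: v starts 1 m/s; Δx = 1·1 + ½·2·1² = 2 m; v ends 3 m/s.
1–3 s: v starts 3 m/s; Δx = 3·2 + ½·7·2² = 20 m; v ends 17 m/s.
3–4 s: v starts 17 m/s; Δx = 17·1 + ½·8·1² = 21 m; v ends 25 m/s.
4–6 s: v starts 25 m/s; Δx = 25·2 + ½·-4·2² = 42 m; v ends 17 m/s.
x(6) = -2 + Σ Δx = 83 m.

83 m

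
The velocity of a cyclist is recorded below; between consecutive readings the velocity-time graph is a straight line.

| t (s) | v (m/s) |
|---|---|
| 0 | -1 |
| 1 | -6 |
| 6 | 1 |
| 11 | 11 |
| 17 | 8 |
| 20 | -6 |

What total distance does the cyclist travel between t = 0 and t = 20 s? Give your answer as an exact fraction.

801/7 m

Total distance travelled is ∫|v| dt — sum the magnitudes of each area piece.
0–1 s: |½(-1 + -6)(1)| = 3.5 m
1–6 s: v = 0 at t = 37/7 s; triangle areas 90/7 + 5/14 = 185/14 m
6–11 s: |½(1 + 11)(5)| = 30 m
11–17 s: |½(11 + 8)(6)| = 57 m
17–20 s: v = 0 at t = 131/7 s; triangle areas 48/7 + 27/7 = 75/7 m
Total distance = 801/7 m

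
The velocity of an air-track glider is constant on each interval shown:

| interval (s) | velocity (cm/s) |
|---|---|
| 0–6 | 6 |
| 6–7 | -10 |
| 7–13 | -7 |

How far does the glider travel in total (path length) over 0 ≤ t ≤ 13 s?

Total distance travelled is ∫|v| dt — sum the magnitudes of each area piece.
0–6 s: |6| × 6 = 36 cm
6–7 s: |-10| × 1 = 10 cm
7–13 s: |-7| × 6 = 42 cm
Total distance = 88 cm

88 cm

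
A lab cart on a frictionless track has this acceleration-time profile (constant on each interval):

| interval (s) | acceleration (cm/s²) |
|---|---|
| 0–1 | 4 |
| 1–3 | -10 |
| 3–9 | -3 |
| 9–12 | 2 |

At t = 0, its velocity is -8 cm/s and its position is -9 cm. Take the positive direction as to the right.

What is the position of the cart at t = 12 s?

-358 cm

On each constant-a segment, Δv = aΔt and Δx = v₀Δt + ½aΔt²; chain segment to segment.
0–1 s: v starts -8 cm/s; Δx = -8·1 + ½·4·1² = -6 cm; v ends -4 cm/s.
1–3 s: v starts -4 cm/s; Δx = -4·2 + ½·-10·2² = -28 cm; v ends -24 cm/s.
3–9 s: v starts -24 cm/s; Δx = -24·6 + ½·-3·6² = -198 cm; v ends -42 cm/s.
9–12 s: v starts -42 cm/s; Δx = -42·3 + ½·2·3² = -117 cm; v ends -36 cm/s.
x(12) = -9 + Σ Δx = -358 cm.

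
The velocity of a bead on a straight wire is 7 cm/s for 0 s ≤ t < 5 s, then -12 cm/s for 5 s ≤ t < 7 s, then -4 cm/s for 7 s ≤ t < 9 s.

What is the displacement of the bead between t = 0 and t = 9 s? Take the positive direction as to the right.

3 cm

Displacement is the signed area under the v-t curve.
0–5 s: 7 × 5 = 35 cm
5–7 s: -12 × 2 = -24 cm
7–9 s: -4 × 2 = -8 cm
Net displacement = 3 cm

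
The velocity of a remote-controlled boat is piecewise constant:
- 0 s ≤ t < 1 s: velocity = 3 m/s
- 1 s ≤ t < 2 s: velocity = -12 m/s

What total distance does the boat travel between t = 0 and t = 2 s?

Total distance travelled is ∫|v| dt — sum the magnitudes of each area piece.
0–1 s: |3| × 1 = 3 m
1–2 s: |-12| × 1 = 12 m
Total distance = 15 m

15 m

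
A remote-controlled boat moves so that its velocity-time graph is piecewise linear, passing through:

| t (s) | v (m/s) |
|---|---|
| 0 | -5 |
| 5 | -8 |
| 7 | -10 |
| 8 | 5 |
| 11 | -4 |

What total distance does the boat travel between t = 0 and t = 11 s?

Total distance travelled is ∫|v| dt — sum the magnitudes of each area piece.
0–5 s: |½(-5 + -8)(5)| = 32.5 m
5–7 s: |½(-8 + -10)(2)| = 18 m
7–8 s: v = 0 at t = 23/3 s; triangle areas 10/3 + 5/6 = 25/6 m
8–11 s: v = 0 at t = 29/3 s; triangle areas 25/6 + 8/3 = 41/6 m
Total distance = 61.5 m

61.5 m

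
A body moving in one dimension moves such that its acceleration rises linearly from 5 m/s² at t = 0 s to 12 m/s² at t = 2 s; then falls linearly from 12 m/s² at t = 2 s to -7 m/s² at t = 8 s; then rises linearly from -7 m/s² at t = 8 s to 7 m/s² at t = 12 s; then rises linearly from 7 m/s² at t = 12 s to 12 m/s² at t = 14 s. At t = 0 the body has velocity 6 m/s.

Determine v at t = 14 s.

57 m/s

Δv equals the area under the a-t graph; then v = v₀ + Δv.
0–2 s: ½(5 + 12)(2) = 17 m/s
2–8 s: ½(12 + -7)(6) = 15 m/s
8–12 s: ½(-7 + 7)(4) = 0 m/s
12–14 s: ½(7 + 12)(2) = 19 m/s
Δv = 51 m/s, so v(14) = 6 + (51) = 57 m/s.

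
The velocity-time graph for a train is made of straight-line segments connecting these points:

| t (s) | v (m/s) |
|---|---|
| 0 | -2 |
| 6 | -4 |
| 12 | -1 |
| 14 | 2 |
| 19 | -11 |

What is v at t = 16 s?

On 14–19 s the graph is linear from 2 to -11 m/s: v(16) = 2 + (-11 − 2)·(16 − 14)/(19 − 14) = -3.2 m/s.

-3.2 m/s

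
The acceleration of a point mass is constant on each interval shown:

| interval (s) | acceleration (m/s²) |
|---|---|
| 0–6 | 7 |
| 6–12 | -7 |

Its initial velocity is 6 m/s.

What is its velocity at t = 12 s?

6 m/s

Δv equals the area under the a-t graph; then v = v₀ + Δv.
0–6 s: 7 × 6 = 42 m/s
6–12 s: -7 × 6 = -42 m/s
Δv = 0 m/s, so v(12) = 6 + (0) = 6 m/s.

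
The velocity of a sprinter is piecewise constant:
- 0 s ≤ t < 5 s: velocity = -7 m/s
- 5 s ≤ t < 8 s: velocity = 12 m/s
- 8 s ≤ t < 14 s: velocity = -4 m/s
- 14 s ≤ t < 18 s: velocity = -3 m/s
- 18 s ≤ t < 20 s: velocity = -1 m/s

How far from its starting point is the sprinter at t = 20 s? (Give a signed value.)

Net displacement equals the area under the velocity-time graph (areas below the axis count negative).
0–5 s: -7 × 5 = -35 m
5–8 s: 12 × 3 = 36 m
8–14 s: -4 × 6 = -24 m
14–18 s: -3 × 4 = -12 m
18–20 s: -1 × 2 = -2 m
Net displacement = -37 m

-37 m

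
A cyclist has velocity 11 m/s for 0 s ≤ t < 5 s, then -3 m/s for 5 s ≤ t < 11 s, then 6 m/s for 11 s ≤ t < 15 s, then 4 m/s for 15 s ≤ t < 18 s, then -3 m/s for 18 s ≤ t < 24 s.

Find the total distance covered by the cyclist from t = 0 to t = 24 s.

Distance (not displacement) is the total path length: add the absolute areas under v-t.
0–5 s: |11| × 5 = 55 m
5–11 s: |-3| × 6 = 18 m
11–15 s: |6| × 4 = 24 m
15–18 s: |4| × 3 = 12 m
18–24 s: |-3| × 6 = 18 m
Total distance = 127 m

127 m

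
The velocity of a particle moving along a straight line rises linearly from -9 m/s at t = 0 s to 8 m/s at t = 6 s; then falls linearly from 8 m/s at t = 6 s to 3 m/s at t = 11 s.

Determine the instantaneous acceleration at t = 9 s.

Acceleration is the slope of the v-t graph on 6–11 s: (3 − 8)/(11 − 6) = -1 m/s².

-1 m/s²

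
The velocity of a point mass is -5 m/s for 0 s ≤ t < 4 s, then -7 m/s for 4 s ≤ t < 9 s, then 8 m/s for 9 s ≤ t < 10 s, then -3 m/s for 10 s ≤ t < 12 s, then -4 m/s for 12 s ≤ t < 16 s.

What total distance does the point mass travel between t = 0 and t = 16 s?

85 m

Total distance travelled is ∫|v| dt — sum the magnitudes of each area piece.
0–4 s: |-5| × 4 = 20 m
4–9 s: |-7| × 5 = 35 m
9–10 s: |8| × 1 = 8 m
10–12 s: |-3| × 2 = 6 m
12–16 s: |-4| × 4 = 16 m
Total distance = 85 m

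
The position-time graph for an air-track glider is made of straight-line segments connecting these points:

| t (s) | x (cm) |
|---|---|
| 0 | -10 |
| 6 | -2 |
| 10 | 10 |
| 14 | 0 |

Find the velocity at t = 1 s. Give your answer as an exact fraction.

Velocity is the slope of the x-t graph on 0–6 s: (-2 − -10)/(6 − 0) = 4/3 cm/s.

4/3 cm/s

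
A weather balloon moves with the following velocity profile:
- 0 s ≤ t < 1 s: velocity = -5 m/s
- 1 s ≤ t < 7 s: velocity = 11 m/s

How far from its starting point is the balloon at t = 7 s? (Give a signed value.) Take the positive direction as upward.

61 m

Net displacement equals the area under the velocity-time graph (areas below the axis count negative).
0–1 s: -5 × 1 = -5 m
1–7 s: 11 × 6 = 66 m
Net displacement = 61 m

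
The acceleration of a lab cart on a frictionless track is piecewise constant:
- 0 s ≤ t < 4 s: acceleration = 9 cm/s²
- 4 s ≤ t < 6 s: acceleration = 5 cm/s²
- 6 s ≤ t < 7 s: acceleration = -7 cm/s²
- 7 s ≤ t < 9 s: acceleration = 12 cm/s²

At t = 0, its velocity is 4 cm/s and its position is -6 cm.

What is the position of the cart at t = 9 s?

On each constant-a segment, Δv = aΔt and Δx = v₀Δt + ½aΔt²; chain segment to segment.
0–4 s: v starts 4 cm/s; Δx = 4·4 + ½·9·4² = 88 cm; v ends 40 cm/s.
4–6 s: v starts 40 cm/s; Δx = 40·2 + ½·5·2² = 90 cm; v ends 50 cm/s.
6–7 s: v starts 50 cm/s; Δx = 50·1 + ½·-7·1² = 46.5 cm; v ends 43 cm/s.
7–9 s: v starts 43 cm/s; Δx = 43·2 + ½·12·2² = 110 cm; v ends 67 cm/s.
x(9) = -6 + Σ Δx = 328.5 cm.

328.5 cm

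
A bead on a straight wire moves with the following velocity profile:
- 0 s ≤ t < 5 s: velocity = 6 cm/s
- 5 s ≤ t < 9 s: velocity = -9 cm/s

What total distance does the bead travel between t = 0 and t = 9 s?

Total distance travelled is ∫|v| dt — sum the magnitudes of each area piece.
0–5 s: |6| × 5 = 30 cm
5–9 s: |-9| × 4 = 36 cm
Total distance = 66 cm

66 cm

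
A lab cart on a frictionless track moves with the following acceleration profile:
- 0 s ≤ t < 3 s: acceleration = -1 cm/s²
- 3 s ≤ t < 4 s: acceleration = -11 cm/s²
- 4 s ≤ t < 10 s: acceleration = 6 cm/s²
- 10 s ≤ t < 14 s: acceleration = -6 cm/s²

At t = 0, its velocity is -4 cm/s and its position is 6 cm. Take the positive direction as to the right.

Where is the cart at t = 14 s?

1 cm

On each constant-a segment, Δv = aΔt and Δx = v₀Δt + ½aΔt²; chain segment to segment.
0–3 s: v starts -4 cm/s; Δx = -4·3 + ½·-1·3² = -16.5 cm; v ends -7 cm/s.
3–4 s: v starts -7 cm/s; Δx = -7·1 + ½·-11·1² = -12.5 cm; v ends -18 cm/s.
4–10 s: v starts -18 cm/s; Δx = -18·6 + ½·6·6² = 0 cm; v ends 18 cm/s.
10–14 s: v starts 18 cm/s; Δx = 18·4 + ½·-6·4² = 24 cm; v ends -6 cm/s.
x(14) = 6 + Σ Δx = 1 cm.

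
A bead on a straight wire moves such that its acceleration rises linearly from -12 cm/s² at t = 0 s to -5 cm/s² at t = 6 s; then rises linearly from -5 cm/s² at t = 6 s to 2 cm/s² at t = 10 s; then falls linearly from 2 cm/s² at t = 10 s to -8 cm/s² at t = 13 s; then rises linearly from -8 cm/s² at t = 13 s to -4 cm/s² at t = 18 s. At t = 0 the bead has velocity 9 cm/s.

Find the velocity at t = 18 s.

-87 cm/s

Δv equals the area under the a-t graph; then v = v₀ + Δv.
0–6 s: ½(-12 + -5)(6) = -51 cm/s
6–10 s: ½(-5 + 2)(4) = -6 cm/s
10–13 s: ½(2 + -8)(3) = -9 cm/s
13–18 s: ½(-8 + -4)(5) = -30 cm/s
Δv = -96 cm/s, so v(18) = 9 + (-96) = -87 cm/s.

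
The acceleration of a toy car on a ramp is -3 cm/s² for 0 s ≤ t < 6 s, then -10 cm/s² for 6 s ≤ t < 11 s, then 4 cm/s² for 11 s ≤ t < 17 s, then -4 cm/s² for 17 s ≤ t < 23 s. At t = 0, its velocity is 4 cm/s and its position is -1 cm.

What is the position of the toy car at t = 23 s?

On each constant-a segment, Δv = aΔt and Δx = v₀Δt + ½aΔt²; chain segment to segment.
0–6 s: v starts 4 cm/s; Δx = 4·6 + ½·-3·6² = -30 cm; v ends -14 cm/s.
6–11 s: v starts -14 cm/s; Δx = -14·5 + ½·-10·5² = -195 cm; v ends -64 cm/s.
11–17 s: v starts -64 cm/s; Δx = -64·6 + ½·4·6² = -312 cm; v ends -40 cm/s.
17–23 s: v starts -40 cm/s; Δx = -40·6 + ½·-4·6² = -312 cm; v ends -64 cm/s.
x(23) = -1 + Σ Δx = -850 cm.

-850 cm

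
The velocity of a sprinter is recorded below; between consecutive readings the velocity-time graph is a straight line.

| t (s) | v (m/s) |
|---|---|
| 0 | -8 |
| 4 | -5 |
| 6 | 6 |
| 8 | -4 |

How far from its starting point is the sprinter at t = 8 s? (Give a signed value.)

-23 m

Displacement is the signed area under the v-t curve.
0–4 s: ½(-8 + -5)(4) = -26 m
4–6 s: ½(-5 + 6)(2) = 1 m
6–8 s: ½(6 + -4)(2) = 2 m
Net displacement = -23 m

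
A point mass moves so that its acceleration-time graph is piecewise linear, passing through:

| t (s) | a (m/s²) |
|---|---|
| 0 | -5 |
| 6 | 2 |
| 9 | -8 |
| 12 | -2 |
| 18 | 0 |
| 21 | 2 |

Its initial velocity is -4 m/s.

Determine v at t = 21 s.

-40 m/s

Δv equals the area under the a-t graph; then v = v₀ + Δv.
0–6 s: ½(-5 + 2)(6) = -9 m/s
6–9 s: ½(2 + -8)(3) = -9 m/s
9–12 s: ½(-8 + -2)(3) = -15 m/s
12–18 s: ½(-2 + 0)(6) = -6 m/s
18–21 s: ½(0 + 2)(3) = 3 m/s
Δv = -36 m/s, so v(21) = -4 + (-36) = -40 m/s.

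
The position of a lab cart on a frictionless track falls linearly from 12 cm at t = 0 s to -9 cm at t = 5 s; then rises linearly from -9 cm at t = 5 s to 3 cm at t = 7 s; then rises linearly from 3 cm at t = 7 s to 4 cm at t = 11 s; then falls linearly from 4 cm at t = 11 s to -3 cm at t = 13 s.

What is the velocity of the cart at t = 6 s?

Velocity is the slope of the x-t graph on 5–7 s: (3 − -9)/(7 − 5) = 6 cm/s.

6 cm/s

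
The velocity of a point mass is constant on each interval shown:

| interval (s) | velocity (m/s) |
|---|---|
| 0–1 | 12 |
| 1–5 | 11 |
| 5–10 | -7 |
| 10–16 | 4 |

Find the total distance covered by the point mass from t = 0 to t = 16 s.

Distance (not displacement) is the total path length: add the absolute areas under v-t.
0–1 s: |12| × 1 = 12 m
1–5 s: |11| × 4 = 44 m
5–10 s: |-7| × 5 = 35 m
10–16 s: |4| × 6 = 24 m
Total distance = 115 m

115 m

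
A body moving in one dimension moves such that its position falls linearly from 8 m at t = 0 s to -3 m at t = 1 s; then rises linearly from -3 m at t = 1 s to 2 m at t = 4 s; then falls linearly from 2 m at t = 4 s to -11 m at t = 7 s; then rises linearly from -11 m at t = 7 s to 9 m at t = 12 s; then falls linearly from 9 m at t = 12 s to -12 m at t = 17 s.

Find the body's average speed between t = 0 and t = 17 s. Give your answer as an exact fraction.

Average speed = (total path length)/(elapsed time); on a piecewise-linear x-t graph the path length is Σ|Δx|.
0–1 s: |Δx| = |-3 − 8| = 11 m
1–4 s: |Δx| = |2 − -3| = 5 m
4–7 s: |Δx| = |-11 − 2| = 13 m
7–12 s: |Δx| = |9 − -11| = 20 m
12–17 s: |Δx| = |-12 − 9| = 21 m
Total path = 70 m; average speed = 70/17 = 70/17 m/s.

70/17 m/s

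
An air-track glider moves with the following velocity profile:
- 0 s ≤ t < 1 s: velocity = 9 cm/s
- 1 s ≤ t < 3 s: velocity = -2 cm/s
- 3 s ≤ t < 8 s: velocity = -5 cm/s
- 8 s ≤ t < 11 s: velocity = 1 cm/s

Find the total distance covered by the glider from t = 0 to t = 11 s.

Total distance travelled is ∫|v| dt — sum the magnitudes of each area piece.
0–1 s: |9| × 1 = 9 cm
1–3 s: |-2| × 2 = 4 cm
3–8 s: |-5| × 5 = 25 cm
8–11 s: |1| × 3 = 3 cm
Total distance = 41 cm

41 cm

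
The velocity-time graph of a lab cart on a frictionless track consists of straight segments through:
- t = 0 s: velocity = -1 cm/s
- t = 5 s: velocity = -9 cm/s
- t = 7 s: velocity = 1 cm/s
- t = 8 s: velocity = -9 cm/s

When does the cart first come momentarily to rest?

v changes sign on 5–7 s (from -9 to 1); the graph is linear there, so v = 0 at t = 5 + (9)·(7 − 5)/(1 − -9) = 6.8 s.

t = 6.8 s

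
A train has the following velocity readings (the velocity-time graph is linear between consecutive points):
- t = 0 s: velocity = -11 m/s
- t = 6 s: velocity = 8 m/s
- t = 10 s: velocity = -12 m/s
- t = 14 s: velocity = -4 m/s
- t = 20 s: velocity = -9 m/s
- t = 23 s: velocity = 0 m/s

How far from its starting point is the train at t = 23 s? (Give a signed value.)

-101.5 m

Net displacement equals the area under the velocity-time graph (areas below the axis count negative).
0–6 s: ½(-11 + 8)(6) = -9 m
6–10 s: ½(8 + -12)(4) = -8 m
10–14 s: ½(-12 + -4)(4) = -32 m
14–20 s: ½(-4 + -9)(6) = -39 m
20–23 s: ½(-9 + 0)(3) = -13.5 m
Net displacement = -101.5 m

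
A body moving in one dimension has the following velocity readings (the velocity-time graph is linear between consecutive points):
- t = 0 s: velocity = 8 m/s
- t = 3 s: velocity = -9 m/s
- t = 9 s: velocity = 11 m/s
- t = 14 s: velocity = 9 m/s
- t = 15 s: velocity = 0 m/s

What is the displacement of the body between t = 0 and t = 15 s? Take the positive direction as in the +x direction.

59 m

Displacement is the signed area under the v-t curve.
0–3 s: ½(8 + -9)(3) = -1.5 m
3–9 s: ½(-9 + 11)(6) = 6 m
9–14 s: ½(11 + 9)(5) = 50 m
14–15 s: ½(9 + 0)(1) = 4.5 m
Net displacement = 59 m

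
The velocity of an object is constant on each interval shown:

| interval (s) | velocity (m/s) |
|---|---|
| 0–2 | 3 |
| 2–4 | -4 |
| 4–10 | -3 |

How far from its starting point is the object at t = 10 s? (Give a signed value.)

Net displacement equals the area under the velocity-time graph (areas below the axis count negative).
0–2 s: 3 × 2 = 6 m
2–4 s: -4 × 2 = -8 m
4–10 s: -3 × 6 = -18 m
Net displacement = -20 m

-20 m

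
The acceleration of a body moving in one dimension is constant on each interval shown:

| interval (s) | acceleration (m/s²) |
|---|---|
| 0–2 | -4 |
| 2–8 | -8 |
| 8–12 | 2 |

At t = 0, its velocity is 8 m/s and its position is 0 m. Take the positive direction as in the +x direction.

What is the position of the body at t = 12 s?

On each constant-a segment, Δv = aΔt and Δx = v₀Δt + ½aΔt²; chain segment to segment.
0–2 s: v starts 8 m/s; Δx = 8·2 + ½·-4·2² = 8 m; v ends 0 m/s.
2–8 s: v starts 0 m/s; Δx = 0·6 + ½·-8·6² = -144 m; v ends -48 m/s.
8–12 s: v starts -48 m/s; Δx = -48·4 + ½·2·4² = -176 m; v ends -40 m/s.
x(12) = 0 + Σ Δx = -312 m.

-312 m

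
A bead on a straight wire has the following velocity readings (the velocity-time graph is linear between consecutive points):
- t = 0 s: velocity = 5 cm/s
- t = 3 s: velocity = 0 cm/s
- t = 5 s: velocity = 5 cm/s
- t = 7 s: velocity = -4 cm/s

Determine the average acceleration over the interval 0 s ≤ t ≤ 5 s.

Average acceleration = Δv/Δt = (5 − 5)/(5 − 0) = 0 cm/s².

0 cm/s²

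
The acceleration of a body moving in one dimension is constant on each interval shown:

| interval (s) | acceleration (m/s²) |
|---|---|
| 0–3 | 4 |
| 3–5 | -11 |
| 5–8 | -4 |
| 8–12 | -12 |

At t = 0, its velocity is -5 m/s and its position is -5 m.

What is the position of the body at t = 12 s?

-277 m

On each constant-a segment, Δv = aΔt and Δx = v₀Δt + ½aΔt²; chain segment to segment.
0–3 s: v starts -5 m/s; Δx = -5·3 + ½·4·3² = 3 m; v ends 7 m/s.
3–5 s: v starts 7 m/s; Δx = 7·2 + ½·-11·2² = -8 m; v ends -15 m/s.
5–8 s: v starts -15 m/s; Δx = -15·3 + ½·-4·3² = -63 m; v ends -27 m/s.
8–12 s: v starts -27 m/s; Δx = -27·4 + ½·-12·4² = -204 m; v ends -75 m/s.
x(12) = -5 + Σ Δx = -277 m.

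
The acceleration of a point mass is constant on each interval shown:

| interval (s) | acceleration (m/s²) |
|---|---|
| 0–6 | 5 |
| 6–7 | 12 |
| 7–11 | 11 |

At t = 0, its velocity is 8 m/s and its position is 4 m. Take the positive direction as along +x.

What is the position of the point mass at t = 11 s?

On each constant-a segment, Δv = aΔt and Δx = v₀Δt + ½aΔt²; chain segment to segment.
0–6 s: v starts 8 m/s; Δx = 8·6 + ½·5·6² = 138 m; v ends 38 m/s.
6–7 s: v starts 38 m/s; Δx = 38·1 + ½·12·1² = 44 m; v ends 50 m/s.
7–11 s: v starts 50 m/s; Δx = 50·4 + ½·11·4² = 288 m; v ends 94 m/s.
x(11) = 4 + Σ Δx = 474 m.

474 m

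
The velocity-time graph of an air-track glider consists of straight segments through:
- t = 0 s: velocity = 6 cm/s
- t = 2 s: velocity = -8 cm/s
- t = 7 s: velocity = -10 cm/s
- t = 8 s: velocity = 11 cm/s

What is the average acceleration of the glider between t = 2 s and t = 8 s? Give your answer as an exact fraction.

19/6 cm/s²

Average acceleration = Δv/Δt = (11 − -8)/(8 − 2) = 19/6 cm/s².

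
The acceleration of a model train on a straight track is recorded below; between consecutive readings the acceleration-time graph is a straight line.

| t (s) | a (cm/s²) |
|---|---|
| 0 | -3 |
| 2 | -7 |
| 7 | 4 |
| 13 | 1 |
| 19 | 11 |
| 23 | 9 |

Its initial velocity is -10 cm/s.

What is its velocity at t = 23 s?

63.5 cm/s

Δv equals the area under the a-t graph; then v = v₀ + Δv.
0–2 s: ½(-3 + -7)(2) = -10 cm/s
2–7 s: ½(-7 + 4)(5) = -7.5 cm/s
7–13 s: ½(4 + 1)(6) = 15 cm/s
13–19 s: ½(1 + 11)(6) = 36 cm/s
19–23 s: ½(11 + 9)(4) = 40 cm/s
Δv = 73.5 cm/s, so v(23) = -10 + (73.5) = 63.5 cm/s.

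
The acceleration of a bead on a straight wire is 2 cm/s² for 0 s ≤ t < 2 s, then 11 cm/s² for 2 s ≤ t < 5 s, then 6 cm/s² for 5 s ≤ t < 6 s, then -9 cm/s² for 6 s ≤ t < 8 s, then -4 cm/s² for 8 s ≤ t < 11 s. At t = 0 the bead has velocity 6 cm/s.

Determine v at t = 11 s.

Δv equals the area under the a-t graph; then v = v₀ + Δv.
0–2 s: 2 × 2 = 4 cm/s
2–5 s: 11 × 3 = 33 cm/s
5–6 s: 6 × 1 = 6 cm/s
6–8 s: -9 × 2 = -18 cm/s
8–11 s: -4 × 3 = -12 cm/s
Δv = 13 cm/s, so v(11) = 6 + (13) = 19 cm/s.

19 cm/s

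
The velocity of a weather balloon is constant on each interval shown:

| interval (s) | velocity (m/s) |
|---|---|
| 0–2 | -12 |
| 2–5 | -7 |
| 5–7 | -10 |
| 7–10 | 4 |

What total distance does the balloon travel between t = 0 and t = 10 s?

Distance (not displacement) is the total path length: add the absolute areas under v-t.
0–2 s: |-12| × 2 = 24 m
2–5 s: |-7| × 3 = 21 m
5–7 s: |-10| × 2 = 20 m
7–10 s: |4| × 3 = 12 m
Total distance = 77 m

77 m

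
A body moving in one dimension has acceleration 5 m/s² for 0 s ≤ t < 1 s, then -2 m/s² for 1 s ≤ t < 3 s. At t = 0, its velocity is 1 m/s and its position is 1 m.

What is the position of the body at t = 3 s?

12.5 m

On each constant-a segment, Δv = aΔt and Δx = v₀Δt + ½aΔt²; chain segment to segment.
0–1 s: v starts 1 m/s; Δx = 1·1 + ½·5·1² = 3.5 m; v ends 6 m/s.
1–3 s: v starts 6 m/s; Δx = 6·2 + ½·-2·2² = 8 m; v ends 2 m/s.
x(3) = 1 + Σ Δx = 12.5 m.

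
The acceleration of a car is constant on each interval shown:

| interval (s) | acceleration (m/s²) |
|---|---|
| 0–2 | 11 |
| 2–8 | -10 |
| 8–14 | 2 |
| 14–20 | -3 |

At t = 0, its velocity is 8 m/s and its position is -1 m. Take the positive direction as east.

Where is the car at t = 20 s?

-269 m

On each constant-a segment, Δv = aΔt and Δx = v₀Δt + ½aΔt²; chain segment to segment.
0–2 s: v starts 8 m/s; Δx = 8·2 + ½·11·2² = 38 m; v ends 30 m/s.
2–8 s: v starts 30 m/s; Δx = 30·6 + ½·-10·6² = 0 m; v ends -30 m/s.
8–14 s: v starts -30 m/s; Δx = -30·6 + ½·2·6² = -144 m; v ends -18 m/s.
14–20 s: v starts -18 m/s; Δx = -18·6 + ½·-3·6² = -162 m; v ends -36 m/s.
x(20) = -1 + Σ Δx = -269 m.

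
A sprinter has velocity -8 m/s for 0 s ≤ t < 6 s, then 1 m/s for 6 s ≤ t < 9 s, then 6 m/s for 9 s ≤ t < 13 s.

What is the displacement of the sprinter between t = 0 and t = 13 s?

Net displacement equals the area under the velocity-time graph (areas below the axis count negative).
0–6 s: -8 × 6 = -48 m
6–9 s: 1 × 3 = 3 m
9–13 s: 6 × 4 = 24 m
Net displacement = -21 m

-21 m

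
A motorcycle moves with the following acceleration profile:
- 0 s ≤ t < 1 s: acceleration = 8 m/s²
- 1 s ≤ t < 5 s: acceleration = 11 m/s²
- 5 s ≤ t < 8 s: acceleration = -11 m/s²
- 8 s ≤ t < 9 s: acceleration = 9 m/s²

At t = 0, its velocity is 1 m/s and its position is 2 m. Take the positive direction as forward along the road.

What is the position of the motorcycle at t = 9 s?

265 m

On each constant-a segment, Δv = aΔt and Δx = v₀Δt + ½aΔt²; chain segment to segment.
0–1 s: v starts 1 m/s; Δx = 1·1 + ½·8·1² = 5 m; v ends 9 m/s.
1–5 s: v starts 9 m/s; Δx = 9·4 + ½·11·4² = 124 m; v ends 53 m/s.
5–8 s: v starts 53 m/s; Δx = 53·3 + ½·-11·3² = 109.5 m; v ends 20 m/s.
8–9 s: v starts 20 m/s; Δx = 20·1 + ½·9·1² = 24.5 m; v ends 29 m/s.
x(9) = 2 + Σ Δx = 265 m.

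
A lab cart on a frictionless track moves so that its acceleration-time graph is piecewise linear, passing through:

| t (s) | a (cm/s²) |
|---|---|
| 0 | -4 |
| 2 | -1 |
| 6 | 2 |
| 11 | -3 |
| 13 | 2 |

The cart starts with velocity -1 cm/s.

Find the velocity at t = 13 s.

Δv equals the area under the a-t graph; then v = v₀ + Δv.
0–2 s: ½(-4 + -1)(2) = -5 cm/s
2–6 s: ½(-1 + 2)(4) = 2 cm/s
6–11 s: ½(2 + -3)(5) = -2.5 cm/s
11–13 s: ½(-3 + 2)(2) = -1 cm/s
Δv = -6.5 cm/s, so v(13) = -1 + (-6.5) = -7.5 cm/s.

-7.5 cm/s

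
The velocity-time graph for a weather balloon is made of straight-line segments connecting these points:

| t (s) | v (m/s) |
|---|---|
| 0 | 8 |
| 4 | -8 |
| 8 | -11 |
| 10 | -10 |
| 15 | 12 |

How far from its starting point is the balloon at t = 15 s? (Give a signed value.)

Displacement is the signed area under the v-t curve.
0–4 s: ½(8 + -8)(4) = 0 m
4–8 s: ½(-8 + -11)(4) = -38 m
8–10 s: ½(-11 + -10)(2) = -21 m
10–15 s: ½(-10 + 12)(5) = 5 m
Net displacement = -54 m

-54 m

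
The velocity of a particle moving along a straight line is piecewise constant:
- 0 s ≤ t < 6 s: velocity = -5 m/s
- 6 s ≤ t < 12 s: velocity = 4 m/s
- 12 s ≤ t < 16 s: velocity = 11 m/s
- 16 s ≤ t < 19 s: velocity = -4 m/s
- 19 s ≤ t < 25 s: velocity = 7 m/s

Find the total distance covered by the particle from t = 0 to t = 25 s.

Total distance travelled is ∫|v| dt — sum the magnitudes of each area piece.
0–6 s: |-5| × 6 = 30 m
6–12 s: |4| × 6 = 24 m
12–16 s: |11| × 4 = 44 m
16–19 s: |-4| × 3 = 12 m
19–25 s: |7| × 6 = 42 m
Total distance = 152 m

152 m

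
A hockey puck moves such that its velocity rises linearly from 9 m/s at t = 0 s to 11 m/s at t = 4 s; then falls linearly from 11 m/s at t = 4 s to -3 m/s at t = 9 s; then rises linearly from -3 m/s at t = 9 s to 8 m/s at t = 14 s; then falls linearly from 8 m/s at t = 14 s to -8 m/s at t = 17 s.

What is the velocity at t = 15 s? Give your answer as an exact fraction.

8/3 m/s

On 14–17 s the graph is linear from 8 to -8 m/s: v(15) = 8 + (-8 − 8)·(15 − 14)/(17 − 14) = 8/3 m/s.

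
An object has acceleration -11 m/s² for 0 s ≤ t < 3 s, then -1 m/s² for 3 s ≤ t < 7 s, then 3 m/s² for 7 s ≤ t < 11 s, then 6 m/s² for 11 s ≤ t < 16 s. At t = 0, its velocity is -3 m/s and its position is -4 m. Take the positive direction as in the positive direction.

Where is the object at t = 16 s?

-415.5 m

On each constant-a segment, Δv = aΔt and Δx = v₀Δt + ½aΔt²; chain segment to segment.
0–3 s: v starts -3 m/s; Δx = -3·3 + ½·-11·3² = -58.5 m; v ends -36 m/s.
3–7 s: v starts -36 m/s; Δx = -36·4 + ½·-1·4² = -152 m; v ends -40 m/s.
7–11 s: v starts -40 m/s; Δx = -40·4 + ½·3·4² = -136 m; v ends -28 m/s.
11–16 s: v starts -28 m/s; Δx = -28·5 + ½·6·5² = -65 m; v ends 2 m/s.
x(16) = -4 + Σ Δx = -415.5 m.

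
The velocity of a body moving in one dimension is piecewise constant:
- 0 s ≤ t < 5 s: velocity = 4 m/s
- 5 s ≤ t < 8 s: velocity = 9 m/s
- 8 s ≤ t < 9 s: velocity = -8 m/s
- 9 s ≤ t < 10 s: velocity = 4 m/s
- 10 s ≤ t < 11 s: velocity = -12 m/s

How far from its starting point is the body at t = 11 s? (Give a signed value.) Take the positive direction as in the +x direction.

31 m

Displacement is the signed area under the v-t curve.
0–5 s: 4 × 5 = 20 m
5–8 s: 9 × 3 = 27 m
8–9 s: -8 × 1 = -8 m
9–10 s: 4 × 1 = 4 m
10–11 s: -12 × 1 = -12 m
Net displacement = 31 m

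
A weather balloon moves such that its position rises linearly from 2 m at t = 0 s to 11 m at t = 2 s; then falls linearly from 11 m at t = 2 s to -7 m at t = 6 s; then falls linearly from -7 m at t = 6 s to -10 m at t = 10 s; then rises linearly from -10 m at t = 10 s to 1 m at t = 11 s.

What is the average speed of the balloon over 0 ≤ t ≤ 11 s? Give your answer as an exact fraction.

41/11 m/s

Average speed = (total path length)/(elapsed time); on a piecewise-linear x-t graph the path length is Σ|Δx|.
0–2 s: |Δx| = |11 − 2| = 9 m
2–6 s: |Δx| = |-7 − 11| = 18 m
6–10 s: |Δx| = |-10 − -7| = 3 m
10–11 s: |Δx| = |1 − -10| = 11 m
Total path = 41 m; average speed = 41/11 = 41/11 m/s.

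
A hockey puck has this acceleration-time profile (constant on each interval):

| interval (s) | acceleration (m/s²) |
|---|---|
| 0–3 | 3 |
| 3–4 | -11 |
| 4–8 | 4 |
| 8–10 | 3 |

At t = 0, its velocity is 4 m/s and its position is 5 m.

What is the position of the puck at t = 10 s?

120 m

On each constant-a segment, Δv = aΔt and Δx = v₀Δt + ½aΔt²; chain segment to segment.
0–3 s: v starts 4 m/s; Δx = 4·3 + ½·3·3² = 25.5 m; v ends 13 m/s.
3–4 s: v starts 13 m/s; Δx = 13·1 + ½·-11·1² = 7.5 m; v ends 2 m/s.
4–8 s: v starts 2 m/s; Δx = 2·4 + ½·4·4² = 40 m; v ends 18 m/s.
8–10 s: v starts 18 m/s; Δx = 18·2 + ½·3·2² = 42 m; v ends 24 m/s.
x(10) = 5 + Σ Δx = 120 m.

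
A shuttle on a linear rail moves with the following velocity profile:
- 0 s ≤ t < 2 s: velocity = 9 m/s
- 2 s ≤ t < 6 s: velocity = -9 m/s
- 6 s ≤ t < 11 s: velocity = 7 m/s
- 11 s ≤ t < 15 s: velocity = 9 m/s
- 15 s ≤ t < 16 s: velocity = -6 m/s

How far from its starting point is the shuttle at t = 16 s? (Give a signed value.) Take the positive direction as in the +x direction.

47 m

Displacement is the signed area under the v-t curve.
0–2 s: 9 × 2 = 18 m
2–6 s: -9 × 4 = -36 m
6–11 s: 7 × 5 = 35 m
11–15 s: 9 × 4 = 36 m
15–16 s: -6 × 1 = -6 m
Net displacement = 47 m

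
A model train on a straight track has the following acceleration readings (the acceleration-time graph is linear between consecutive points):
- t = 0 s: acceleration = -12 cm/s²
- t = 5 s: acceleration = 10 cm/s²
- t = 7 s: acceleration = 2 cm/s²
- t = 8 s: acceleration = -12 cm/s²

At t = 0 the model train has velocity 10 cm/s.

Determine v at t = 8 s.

12 cm/s

Δv equals the area under the a-t graph; then v = v₀ + Δv.
0–5 s: ½(-12 + 10)(5) = -5 cm/s
5–7 s: ½(10 + 2)(2) = 12 cm/s
7–8 s: ½(2 + -12)(1) = -5 cm/s
Δv = 2 cm/s, so v(8) = 10 + (2) = 12 cm/s.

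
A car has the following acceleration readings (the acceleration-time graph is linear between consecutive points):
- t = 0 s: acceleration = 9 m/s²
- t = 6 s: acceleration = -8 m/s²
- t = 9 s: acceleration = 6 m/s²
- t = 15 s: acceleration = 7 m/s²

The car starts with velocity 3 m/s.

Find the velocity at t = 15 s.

42 m/s

Δv equals the area under the a-t graph; then v = v₀ + Δv.
0–6 s: ½(9 + -8)(6) = 3 m/s
6–9 s: ½(-8 + 6)(3) = -3 m/s
9–15 s: ½(6 + 7)(6) = 39 m/s
Δv = 39 m/s, so v(15) = 3 + (39) = 42 m/s.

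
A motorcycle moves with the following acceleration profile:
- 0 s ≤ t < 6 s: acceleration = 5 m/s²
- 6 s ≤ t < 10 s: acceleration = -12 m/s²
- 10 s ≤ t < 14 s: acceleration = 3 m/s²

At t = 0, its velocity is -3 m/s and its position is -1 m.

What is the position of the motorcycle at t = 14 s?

23 m

On each constant-a segment, Δv = aΔt and Δx = v₀Δt + ½aΔt²; chain segment to segment.
0–6 s: v starts -3 m/s; Δx = -3·6 + ½·5·6² = 72 m; v ends 27 m/s.
6–10 s: v starts 27 m/s; Δx = 27·4 + ½·-12·4² = 12 m; v ends -21 m/s.
10–14 s: v starts -21 m/s; Δx = -21·4 + ½·3·4² = -60 m; v ends -9 m/s.
x(14) = -1 + Σ Δx = 23 m.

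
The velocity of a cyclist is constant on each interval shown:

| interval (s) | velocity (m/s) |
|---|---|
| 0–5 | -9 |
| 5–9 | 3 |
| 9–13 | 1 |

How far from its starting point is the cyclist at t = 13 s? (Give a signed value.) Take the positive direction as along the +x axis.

-29 m

Displacement is the signed area under the v-t curve.
0–5 s: -9 × 5 = -45 m
5–9 s: 3 × 4 = 12 m
9–13 s: 1 × 4 = 4 m
Net displacement = -29 m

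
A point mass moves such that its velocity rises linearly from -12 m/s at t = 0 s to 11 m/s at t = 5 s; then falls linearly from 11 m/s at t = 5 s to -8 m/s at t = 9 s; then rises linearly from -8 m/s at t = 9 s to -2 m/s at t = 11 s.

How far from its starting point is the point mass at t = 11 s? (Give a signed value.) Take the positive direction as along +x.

Displacement is the signed area under the v-t curve.
0–5 s: ½(-12 + 11)(5) = -2.5 m
5–9 s: ½(11 + -8)(4) = 6 m
9–11 s: ½(-8 + -2)(2) = -10 m
Net displacement = -6.5 m

-6.5 m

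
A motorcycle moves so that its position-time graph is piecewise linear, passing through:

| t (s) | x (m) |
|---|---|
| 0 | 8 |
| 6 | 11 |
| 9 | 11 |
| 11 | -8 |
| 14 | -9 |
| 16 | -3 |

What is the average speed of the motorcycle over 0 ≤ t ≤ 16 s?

Average speed = (total path length)/(elapsed time); on a piecewise-linear x-t graph the path length is Σ|Δx|.
0–6 s: |Δx| = |11 − 8| = 3 m
6–9 s: |Δx| = |11 − 11| = 0 m
9–11 s: |Δx| = |-8 − 11| = 19 m
11–14 s: |Δx| = |-9 − -8| = 1 m
14–16 s: |Δx| = |-3 − -9| = 6 m
Total path = 29 m; average speed = 29/16 = 1.8125 m/s.

1.8125 m/s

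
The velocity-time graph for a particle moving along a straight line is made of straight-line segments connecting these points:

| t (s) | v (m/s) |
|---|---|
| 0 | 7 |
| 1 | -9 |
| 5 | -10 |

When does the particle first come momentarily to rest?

v changes sign on 0–1 s (from 7 to -9); the graph is linear there, so v = 0 at t = 0 + (-7)·(1 − 0)/(-9 − 7) = 0.4375 s.

t = 0.4375 s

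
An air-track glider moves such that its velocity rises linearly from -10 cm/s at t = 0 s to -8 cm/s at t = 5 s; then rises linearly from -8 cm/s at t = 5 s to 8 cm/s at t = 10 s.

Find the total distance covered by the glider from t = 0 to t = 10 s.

65 cm

Distance (not displacement) is the total path length: add the absolute areas under v-t.
0–5 s: |½(-10 + -8)(5)| = 45 cm
5–10 s: v = 0 at t = 7.5 s; triangle areas 10 + 10 = 20 cm
Total distance = 65 cm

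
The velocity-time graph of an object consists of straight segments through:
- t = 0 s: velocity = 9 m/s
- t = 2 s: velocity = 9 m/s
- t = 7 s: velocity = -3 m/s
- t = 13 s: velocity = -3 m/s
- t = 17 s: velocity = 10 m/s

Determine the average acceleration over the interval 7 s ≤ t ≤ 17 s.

Average acceleration = Δv/Δt = (10 − -3)/(17 − 7) = 1.3 m/s².

1.3 m/s²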